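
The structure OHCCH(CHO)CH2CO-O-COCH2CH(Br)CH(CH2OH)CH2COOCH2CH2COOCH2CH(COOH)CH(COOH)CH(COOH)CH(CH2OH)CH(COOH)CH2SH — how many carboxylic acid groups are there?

4

Reading the structure from left to right:
  OHC: terminal –CHO: carbonyl C bonded to H and C → aldehyde.
  CH(CHO): pendant –CHO: carbonyl C bonded to C and H → aldehyde.
  CH2CO-O-COCH2: two acyl groups sharing one oxygen, –C(=O)–O–C(=O)– → anhydride.
  CH(Br): halogen on an sp³ carbon → alkyl halide.
  CH(CH2OH): pendant –CH2OH on an sp³ backbone C → alcohol.
  CH2COOCH2: –C(=O)–O–C with C on the carbonyl side → ester.
  CH2COOCH2: –C(=O)–O–C with C on the carbonyl side → ester.
  CH(COOH): pendant –COOH: carbonyl C bonded to C and –OH → carboxylic acid.
  CH(COOH): pendant –COOH: carbonyl C bonded to C and –OH → carboxylic acid.
  CH(COOH): pendant –COOH: carbonyl C bonded to C and –OH → carboxylic acid.
  CH(CH2OH): pendant –CH2OH on an sp³ backbone C → alcohol.
  CH(COOH): pendant –COOH: carbonyl C bonded to C and –OH → carboxylic acid.
  CH2SH: –SH on an sp³ carbon → thiol.
Carboxylic acid appears at: CH(COOH), CH(COOH), CH(COOH), CH(COOH) → 4.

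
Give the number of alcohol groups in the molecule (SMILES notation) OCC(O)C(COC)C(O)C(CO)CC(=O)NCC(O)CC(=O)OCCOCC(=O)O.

Working along the chain:
  HOCH2: HO– on an sp³ carbon → alcohol.
  CH(OH): –OH on an sp³ carbon → alcohol (secondary).
  CH(CH2OCH3): pendant –CH2OCH3: C–O–C linkage → ether.
  CH(OH): –OH on an sp³ carbon → alcohol (secondary).
  CH(CH2OH): pendant –CH2OH on an sp³ backbone C → alcohol.
  CH2CONHCH2: –C(=O)–N– linkage → amide (the N is not an amine).
  CH(OH): –OH on an sp³ carbon → alcohol (secondary).
  CH2COOCH2: –C(=O)–O–C with C on the carbonyl side → ester.
  CH2OCH2: C–O–C with sp³ carbons on both sides and no adjacent C=O → ether.
  COOH: –COOH: carbonyl C bonded to –OH and C → carboxylic acid (the –OH is not a separate alcohol).
Alcohol appears at: HOCH2, CH(OH), CH(OH), CH(CH2OH), CH(OH) → 5.

5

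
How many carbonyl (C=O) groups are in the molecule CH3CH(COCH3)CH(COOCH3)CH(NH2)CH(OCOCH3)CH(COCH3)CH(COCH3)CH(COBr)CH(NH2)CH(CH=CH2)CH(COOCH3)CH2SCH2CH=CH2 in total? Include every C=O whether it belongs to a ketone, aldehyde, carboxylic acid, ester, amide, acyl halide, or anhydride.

CH(COCH3): ketone, 1 C=O (running total 1).
CH(COOCH3): ester, 1 C=O (running total 2).
CH(OCOCH3): ester, 1 C=O (running total 3).
CH(COCH3): ketone, 1 C=O (running total 4).
CH(COCH3): ketone, 1 C=O (running total 5).
CH(COBr): acyl halide, 1 C=O (running total 6).
CH(COOCH3): ester, 1 C=O (running total 7).

7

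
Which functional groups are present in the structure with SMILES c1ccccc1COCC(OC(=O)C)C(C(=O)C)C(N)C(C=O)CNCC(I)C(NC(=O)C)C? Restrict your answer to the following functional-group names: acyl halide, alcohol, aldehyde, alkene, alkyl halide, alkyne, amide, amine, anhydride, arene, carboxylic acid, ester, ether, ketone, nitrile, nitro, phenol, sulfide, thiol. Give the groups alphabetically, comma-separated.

aldehyde, alkyl halide, amide, amine, arene, ester, ether, ketone

Taking each segment in turn:
  C6H5: C6H5– phenyl ring → arene.
  CH2OCH2: C–O–C with sp³ carbons on both sides and no adjacent C=O → ether.
  CH(OCOCH3): pendant –OC(=O)CH3: an acyloxy group → ester.
  CH(COCH3): pendant –COCH3: carbonyl C bonded to two carbons → ketone.
  CH(NH2): –NH2 on an sp³ carbon with no adjacent C=O → amine.
  CH(CHO): pendant –CHO: carbonyl C bonded to C and H → aldehyde.
  CH2NHCH2: C–N–C with sp³ carbons and no adjacent C=O → amine (secondary).
  CH(I): halogen on an sp³ carbon → alkyl halide.
  CH(NHCOCH3): pendant –NHC(=O)CH3: N bonded to a carbonyl → amide (not amine).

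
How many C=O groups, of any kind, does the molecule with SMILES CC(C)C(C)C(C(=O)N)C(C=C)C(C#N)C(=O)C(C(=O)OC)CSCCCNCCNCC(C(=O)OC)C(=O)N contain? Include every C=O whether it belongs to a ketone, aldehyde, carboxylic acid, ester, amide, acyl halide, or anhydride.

CH(CONH2): amide, 1 C=O (running total 1).
CO: ketone, 1 C=O (running total 2).
CH(COOCH3): ester, 1 C=O (running total 3).
CH(COOCH3): ester, 1 C=O (running total 4).
CONH2: amide, 1 C=O (running total 5).

5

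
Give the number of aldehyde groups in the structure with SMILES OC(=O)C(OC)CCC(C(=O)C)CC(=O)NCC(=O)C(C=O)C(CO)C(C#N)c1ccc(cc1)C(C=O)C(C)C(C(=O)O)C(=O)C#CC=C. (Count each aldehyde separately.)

Reading the structure from left to right:
  HOOC: –COOH: carbonyl C bonded to –OH and C → carboxylic acid (the –OH is not a separate alcohol).
  CH(OCH3): pendant –OCH3: C–O–C with sp³ C, no adjacent C=O → ether.
  CH(COCH3): pendant –COCH3: carbonyl C bonded to two carbons → ketone.
  CH2CONHCH2: –C(=O)–N– linkage → amide (the N is not an amine).
  CO: –C(=O)– with carbon on both sides → ketone.
  CH(CHO): pendant –CHO: carbonyl C bonded to C and H → aldehyde.
  CH(CH2OH): pendant –CH2OH on an sp³ backbone C → alcohol.
  CH(CN): pendant –C≡N: nitrile.
  C6H4: para-disubstituted benzene ring → arene.
  CH(CHO): pendant –CHO: carbonyl C bonded to C and H → aldehyde.
  CH(COOH): pendant –COOH: carbonyl C bonded to C and –OH → carboxylic acid.
  CO: –C(=O)– with carbon on both sides → ketone.
  C≡C: C≡C triple bond → alkyne.
  CH=CH2: C=C double bond → alkene.
Aldehyde appears at: CH(CHO), CH(CHO) → 2.

2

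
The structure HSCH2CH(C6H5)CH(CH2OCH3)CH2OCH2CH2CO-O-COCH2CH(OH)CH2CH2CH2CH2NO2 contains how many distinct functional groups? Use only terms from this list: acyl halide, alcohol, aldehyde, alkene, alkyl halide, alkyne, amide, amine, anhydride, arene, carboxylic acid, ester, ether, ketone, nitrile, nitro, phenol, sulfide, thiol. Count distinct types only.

Working along the chain:
  HSCH2: –SH on an sp³ carbon → thiol.
  CH(C6H5): pendant –C6H5: benzene ring → arene.
  CH(CH2OCH3): pendant –CH2OCH3: C–O–C linkage → ether.
  CH2OCH2: C–O–C with sp³ carbons on both sides and no adjacent C=O → ether.
  CH2CO-O-COCH2: two acyl groups sharing one oxygen, –C(=O)–O–C(=O)– → anhydride.
  CH(OH): –OH on an sp³ carbon → alcohol (secondary).
  CH2NO2: –NO2 on carbon → nitro group.
Distinct types present: alcohol, anhydride, arene, ether, nitro, thiol.

6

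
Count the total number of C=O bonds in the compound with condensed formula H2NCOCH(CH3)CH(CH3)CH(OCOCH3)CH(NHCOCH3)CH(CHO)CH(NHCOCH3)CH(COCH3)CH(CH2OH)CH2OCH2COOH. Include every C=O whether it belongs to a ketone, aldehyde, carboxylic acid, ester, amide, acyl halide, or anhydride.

H2NCO: amide, 1 C=O (running total 1).
CH(OCOCH3): ester, 1 C=O (running total 2).
CH(NHCOCH3): amide, 1 C=O (running total 3).
CH(CHO): aldehyde, 1 C=O (running total 4).
CH(NHCOCH3): amide, 1 C=O (running total 5).
CH(COCH3): ketone, 1 C=O (running total 6).
COOH: carboxylic acid, 1 C=O (running total 7).

7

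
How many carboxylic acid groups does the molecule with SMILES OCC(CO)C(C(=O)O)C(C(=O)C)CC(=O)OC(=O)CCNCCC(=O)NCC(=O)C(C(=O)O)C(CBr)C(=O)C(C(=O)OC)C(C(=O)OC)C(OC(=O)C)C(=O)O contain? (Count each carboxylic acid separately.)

3

Working along the chain:
  HOCH2: HO– on an sp³ carbon → alcohol.
  CH(CH2OH): pendant –CH2OH on an sp³ backbone C → alcohol.
  CH(COOH): pendant –COOH: carbonyl C bonded to C and –OH → carboxylic acid.
  CH(COCH3): pendant –COCH3: carbonyl C bonded to two carbons → ketone.
  CH2CO-O-COCH2: two acyl groups sharing one oxygen, –C(=O)–O–C(=O)– → anhydride.
  CH2NHCH2: C–N–C with sp³ carbons and no adjacent C=O → amine (secondary).
  CH2CONHCH2: –C(=O)–N– linkage → amide (the N is not an amine).
  CO: –C(=O)– with carbon on both sides → ketone.
  CH(COOH): pendant –COOH: carbonyl C bonded to C and –OH → carboxylic acid.
  CH(CH2Br): pendant –CH2X: halogen on sp³ carbon → alkyl halide.
  CO: –C(=O)– with carbon on both sides → ketone.
  CH(COOCH3): pendant –COOCH3: carbonyl C bonded to C and –OCH3 → ester.
  CH(COOCH3): pendant –COOCH3: carbonyl C bonded to C and –OCH3 → ester.
  CH(OCOCH3): pendant –OC(=O)CH3: an acyloxy group → ester.
  COOH: –COOH: carbonyl C bonded to –OH and C → carboxylic acid (the –OH is not a separate alcohol).
Carboxylic acid appears at: CH(COOH), CH(COOH), COOH → 3.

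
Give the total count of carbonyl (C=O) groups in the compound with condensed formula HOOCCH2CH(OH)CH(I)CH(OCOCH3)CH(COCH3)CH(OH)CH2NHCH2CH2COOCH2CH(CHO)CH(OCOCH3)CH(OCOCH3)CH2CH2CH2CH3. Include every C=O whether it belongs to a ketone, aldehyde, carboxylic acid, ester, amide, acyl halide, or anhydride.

HOOC: carboxylic acid, 1 C=O (running total 1).
CH(OCOCH3): ester, 1 C=O (running total 2).
CH(COCH3): ketone, 1 C=O (running total 3).
CH2COOCH2: ester, 1 C=O (running total 4).
CH(CHO): aldehyde, 1 C=O (running total 5).
CH(OCOCH3): ester, 1 C=O (running total 6).
CH(OCOCH3): ester, 1 C=O (running total 7).

7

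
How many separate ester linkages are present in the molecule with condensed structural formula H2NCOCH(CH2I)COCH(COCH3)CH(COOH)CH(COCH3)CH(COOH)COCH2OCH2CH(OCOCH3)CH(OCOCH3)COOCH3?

Working along the chain:
  H2NCO: –C(=O)NH2: carbonyl C bonded to C and to N → amide (the N is not a separate amine).
  CH(CH2I): pendant –CH2X: halogen on sp³ carbon → alkyl halide.
  CO: –C(=O)– with carbon on both sides → ketone.
  CH(COCH3): pendant –COCH3: carbonyl C bonded to two carbons → ketone.
  CH(COOH): pendant –COOH: carbonyl C bonded to C and –OH → carboxylic acid.
  CH(COCH3): pendant –COCH3: carbonyl C bonded to two carbons → ketone.
  CH(COOH): pendant –COOH: carbonyl C bonded to C and –OH → carboxylic acid.
  CO: –C(=O)– with carbon on both sides → ketone.
  CH2OCH2: C–O–C with sp³ carbons on both sides and no adjacent C=O → ether.
  CH(OCOCH3): pendant –OC(=O)CH3: an acyloxy group → ester.
  CH(OCOCH3): pendant –OC(=O)CH3: an acyloxy group → ester.
  COOCH3: –C(=O)OCH3: carbonyl C bonded to C and to –OCH3 → ester (not ketone + ether).
Ester appears at: CH(OCOCH3), CH(OCOCH3), COOCH3 → 3.

3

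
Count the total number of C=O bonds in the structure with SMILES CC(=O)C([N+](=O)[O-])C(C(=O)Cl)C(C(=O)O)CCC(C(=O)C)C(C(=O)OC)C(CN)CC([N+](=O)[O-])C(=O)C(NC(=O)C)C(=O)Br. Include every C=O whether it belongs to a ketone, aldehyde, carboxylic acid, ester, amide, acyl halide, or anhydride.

CO: ketone, 1 C=O (running total 1).
CH(COCl): acyl halide, 1 C=O (running total 2).
CH(COOH): carboxylic acid, 1 C=O (running total 3).
CH(COCH3): ketone, 1 C=O (running total 4).
CH(COOCH3): ester, 1 C=O (running total 5).
CO: ketone, 1 C=O (running total 6).
CH(NHCOCH3): amide, 1 C=O (running total 7).
COBr: acyl halide, 1 C=O (running total 8).

8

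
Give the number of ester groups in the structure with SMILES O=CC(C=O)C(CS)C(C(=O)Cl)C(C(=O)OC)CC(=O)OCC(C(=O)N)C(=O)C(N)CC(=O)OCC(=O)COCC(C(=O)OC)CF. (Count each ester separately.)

Reading the structure from left to right:
  OHC: terminal –CHO: carbonyl C bonded to H and C → aldehyde.
  CH(CHO): pendant –CHO: carbonyl C bonded to C and H → aldehyde.
  CH(CH2SH): pendant –CH2SH → thiol.
  CH(COCl): pendant –C(=O)X: carbonyl C bonded to C and halogen → acyl halide.
  CH(COOCH3): pendant –COOCH3: carbonyl C bonded to C and –OCH3 → ester.
  CH2COOCH2: –C(=O)–O–C with C on the carbonyl side → ester.
  CH(CONH2): pendant –CONH2: carbonyl C bonded to C and N → amide.
  CO: –C(=O)– with carbon on both sides → ketone.
  CH(NH2): –NH2 on an sp³ carbon with no adjacent C=O → amine.
  CH2COOCH2: –C(=O)–O–C with C on the carbonyl side → ester.
  CO: –C(=O)– with carbon on both sides → ketone.
  CH2OCH2: C–O–C with sp³ carbons on both sides and no adjacent C=O → ether.
  CH(COOCH3): pendant –COOCH3: carbonyl C bonded to C and –OCH3 → ester.
  CH2F: halogen on an sp³ carbon → alkyl halide.
Ester appears at: CH(COOCH3), CH2COOCH2, CH2COOCH2, CH(COOCH3) → 4.

4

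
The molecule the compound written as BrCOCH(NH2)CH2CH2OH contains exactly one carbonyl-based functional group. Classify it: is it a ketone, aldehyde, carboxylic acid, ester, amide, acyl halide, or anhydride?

The carbonyl is in the BrCO segment: –C(=O)Br: carbonyl C bonded to C and to a halogen → acyl halide (not alkyl halide).

acyl halide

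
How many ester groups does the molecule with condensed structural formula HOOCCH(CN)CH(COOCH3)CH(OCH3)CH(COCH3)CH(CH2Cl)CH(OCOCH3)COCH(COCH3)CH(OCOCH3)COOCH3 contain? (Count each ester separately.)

4

–COOH: carbonyl C bonded to –OH and C → carboxylic acid (the –OH is not a separate alcohol).
pendant –C≡N: nitrile.
pendant –COOCH3: carbonyl C bonded to C and –OCH3 → ester.
pendant –OCH3: C–O–C with sp³ C, no adjacent C=O → ether.
pendant –COCH3: carbonyl C bonded to two carbons → ketone.
pendant –CH2X: halogen on sp³ carbon → alkyl halide.
pendant –OC(=O)CH3: an acyloxy group → ester.
–C(=O)– with carbon on both sides → ketone.
pendant –COCH3: carbonyl C bonded to two carbons → ketone.
pendant –OC(=O)CH3: an acyloxy group → ester.
–C(=O)OCH3: carbonyl C bonded to C and to –OCH3 → ester (not ketone + ether).
Ester appears at: CH(COOCH3), CH(OCOCH3), CH(OCOCH3), COOCH3 → 4.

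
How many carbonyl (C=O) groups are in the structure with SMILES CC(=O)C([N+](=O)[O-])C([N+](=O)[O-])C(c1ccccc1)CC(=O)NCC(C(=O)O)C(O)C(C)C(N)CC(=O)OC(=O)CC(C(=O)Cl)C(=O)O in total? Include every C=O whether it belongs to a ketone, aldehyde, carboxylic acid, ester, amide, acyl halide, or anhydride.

CO: ketone, 1 C=O (running total 1).
CH2CONHCH2: amide, 1 C=O (running total 2).
CH(COOH): carboxylic acid, 1 C=O (running total 3).
CH2CO-O-COCH2: anhydride, 2 C=O (running total 5).
CH(COCl): acyl halide, 1 C=O (running total 6).
COOH: carboxylic acid, 1 C=O (running total 7).

7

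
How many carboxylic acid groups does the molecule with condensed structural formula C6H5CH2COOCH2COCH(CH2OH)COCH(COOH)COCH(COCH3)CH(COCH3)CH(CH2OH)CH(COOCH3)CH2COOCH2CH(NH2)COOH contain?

2

Taking each segment in turn:
  C6H5: C6H5– phenyl ring → arene.
  CH2COOCH2: –C(=O)–O–C with C on the carbonyl side → ester.
  CO: –C(=O)– with carbon on both sides → ketone.
  CH(CH2OH): pendant –CH2OH on an sp³ backbone C → alcohol.
  CO: –C(=O)– with carbon on both sides → ketone.
  CH(COOH): pendant –COOH: carbonyl C bonded to C and –OH → carboxylic acid.
  CO: –C(=O)– with carbon on both sides → ketone.
  CH(COCH3): pendant –COCH3: carbonyl C bonded to two carbons → ketone.
  CH(COCH3): pendant –COCH3: carbonyl C bonded to two carbons → ketone.
  CH(CH2OH): pendant –CH2OH on an sp³ backbone C → alcohol.
  CH(COOCH3): pendant –COOCH3: carbonyl C bonded to C and –OCH3 → ester.
  CH2COOCH2: –C(=O)–O–C with C on the carbonyl side → ester.
  CH(NH2): –NH2 on an sp³ carbon with no adjacent C=O → amine.
  COOH: –COOH: carbonyl C bonded to –OH and C → carboxylic acid (the –OH is not a separate alcohol).
Carboxylic acid appears at: CH(COOH), COOH → 2.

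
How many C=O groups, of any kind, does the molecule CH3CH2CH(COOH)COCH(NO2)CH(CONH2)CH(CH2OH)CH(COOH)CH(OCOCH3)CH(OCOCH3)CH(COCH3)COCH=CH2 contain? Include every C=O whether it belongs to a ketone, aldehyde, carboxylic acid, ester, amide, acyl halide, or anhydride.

8

CH(COOH): carboxylic acid, 1 C=O (running total 1).
CO: ketone, 1 C=O (running total 2).
CH(CONH2): amide, 1 C=O (running total 3).
CH(COOH): carboxylic acid, 1 C=O (running total 4).
CH(OCOCH3): ester, 1 C=O (running total 5).
CH(OCOCH3): ester, 1 C=O (running total 6).
CH(COCH3): ketone, 1 C=O (running total 7).
CO: ketone, 1 C=O (running total 8).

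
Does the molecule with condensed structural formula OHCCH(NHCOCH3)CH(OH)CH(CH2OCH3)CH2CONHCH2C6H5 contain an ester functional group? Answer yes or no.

Taking each segment in turn:
  OHC: terminal –CHO: carbonyl C bonded to H and C → aldehyde.
  CH(NHCOCH3): pendant –NHC(=O)CH3: N bonded to a carbonyl → amide (not amine).
  CH(OH): –OH on an sp³ carbon → alcohol (secondary).
  CH(CH2OCH3): pendant –CH2OCH3: C–O–C linkage → ether.
  CH2CONHCH2: –C(=O)–N– linkage → amide (the N is not an amine).
  C6H5: –C6H5 phenyl ring → arene.
The groups actually present are: alcohol, aldehyde, amide, arene, ether.

no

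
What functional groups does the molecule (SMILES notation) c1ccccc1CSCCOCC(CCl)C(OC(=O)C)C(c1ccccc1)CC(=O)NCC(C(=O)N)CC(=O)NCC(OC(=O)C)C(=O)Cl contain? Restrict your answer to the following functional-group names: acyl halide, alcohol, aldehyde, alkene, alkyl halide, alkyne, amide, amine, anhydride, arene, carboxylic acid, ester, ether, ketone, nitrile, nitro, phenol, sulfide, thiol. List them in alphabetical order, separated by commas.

Taking each segment in turn:
  C6H5: C6H5– phenyl ring → arene.
  CH2SCH2: C–S–C linkage → sulfide (thioether).
  CH2OCH2: C–O–C with sp³ carbons on both sides and no adjacent C=O → ether.
  CH(CH2Cl): pendant –CH2X: halogen on sp³ carbon → alkyl halide.
  CH(OCOCH3): pendant –OC(=O)CH3: an acyloxy group → ester.
  CH(C6H5): pendant –C6H5: benzene ring → arene.
  CH2CONHCH2: –C(=O)–N– linkage → amide (the N is not an amine).
  CH(CONH2): pendant –CONH2: carbonyl C bonded to C and N → amide.
  CH2CONHCH2: –C(=O)–N– linkage → amide (the N is not an amine).
  CH(OCOCH3): pendant –OC(=O)CH3: an acyloxy group → ester.
  COCl: –C(=O)Cl: carbonyl C bonded to C and to a halogen → acyl halide (not alkyl halide).

acyl halide, alkyl halide, amide, arene, ester, ether, sulfide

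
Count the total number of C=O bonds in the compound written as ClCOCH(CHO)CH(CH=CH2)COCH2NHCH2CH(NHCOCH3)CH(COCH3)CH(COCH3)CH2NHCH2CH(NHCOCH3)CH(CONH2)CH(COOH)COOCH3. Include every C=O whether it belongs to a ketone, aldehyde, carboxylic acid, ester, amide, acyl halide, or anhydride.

10

ClCO: acyl halide, 1 C=O (running total 1).
CH(CHO): aldehyde, 1 C=O (running total 2).
CO: ketone, 1 C=O (running total 3).
CH(NHCOCH3): amide, 1 C=O (running total 4).
CH(COCH3): ketone, 1 C=O (running total 5).
CH(COCH3): ketone, 1 C=O (running total 6).
CH(NHCOCH3): amide, 1 C=O (running total 7).
CH(CONH2): amide, 1 C=O (running total 8).
CH(COOH): carboxylic acid, 1 C=O (running total 9).
COOCH3: ester, 1 C=O (running total 10).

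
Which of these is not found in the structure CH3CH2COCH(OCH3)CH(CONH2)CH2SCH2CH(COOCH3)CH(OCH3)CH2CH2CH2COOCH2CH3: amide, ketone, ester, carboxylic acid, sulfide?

carboxylic acid

sulfide: present (CH2SCH2 — C–S–C linkage → sulfide (thioether)).
amide: present (CH(CONH2) — pendant –CONH2: carbonyl C bonded to C and N → amide).
ester: present (CH(COOCH3) — pendant –COOCH3: carbonyl C bonded to C and –OCH3 → ester).
ketone: present (CO — –C(=O)– with carbon on both sides → ketone).
carboxylic acid: absent. In each of CH(COOCH3) and COOCH2CH3, the acyl oxygen is bonded to carbon (–O–C), not to H, so this is an ester. In CH(CONH2), the carbonyl is bonded to nitrogen, not to –OH; that is an amide.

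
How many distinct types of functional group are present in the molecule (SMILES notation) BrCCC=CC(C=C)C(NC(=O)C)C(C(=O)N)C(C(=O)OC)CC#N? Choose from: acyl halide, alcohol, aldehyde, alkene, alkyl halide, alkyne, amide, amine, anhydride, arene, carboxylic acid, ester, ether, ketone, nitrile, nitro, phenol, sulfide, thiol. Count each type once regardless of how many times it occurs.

5

halogen on an sp³ carbon → alkyl halide.
C=C double bond → alkene.
pendant –CH=CH2: C=C double bond → alkene.
pendant –NHC(=O)CH3: N bonded to a carbonyl → amide (not amine).
pendant –CONH2: carbonyl C bonded to C and N → amide.
pendant –COOCH3: carbonyl C bonded to C and –OCH3 → ester.
–C≡N: carbon triple-bonded to nitrogen → nitrile.
Distinct types present: alkene, alkyl halide, amide, ester, nitrile.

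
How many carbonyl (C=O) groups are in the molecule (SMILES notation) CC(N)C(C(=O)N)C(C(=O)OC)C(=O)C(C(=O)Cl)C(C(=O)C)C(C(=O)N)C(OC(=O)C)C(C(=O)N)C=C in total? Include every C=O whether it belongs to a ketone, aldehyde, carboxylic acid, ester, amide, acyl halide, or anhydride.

CH(CONH2): amide, 1 C=O (running total 1).
CH(COOCH3): ester, 1 C=O (running total 2).
CO: ketone, 1 C=O (running total 3).
CH(COCl): acyl halide, 1 C=O (running total 4).
CH(COCH3): ketone, 1 C=O (running total 5).
CH(CONH2): amide, 1 C=O (running total 6).
CH(OCOCH3): ester, 1 C=O (running total 7).
CH(CONH2): amide, 1 C=O (running total 8).

8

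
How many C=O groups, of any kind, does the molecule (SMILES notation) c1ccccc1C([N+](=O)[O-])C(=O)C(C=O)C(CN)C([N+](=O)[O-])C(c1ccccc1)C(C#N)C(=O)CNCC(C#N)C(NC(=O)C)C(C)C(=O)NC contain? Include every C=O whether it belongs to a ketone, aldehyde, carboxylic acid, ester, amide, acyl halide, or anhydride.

CO: ketone, 1 C=O (running total 1).
CH(CHO): aldehyde, 1 C=O (running total 2).
CO: ketone, 1 C=O (running total 3).
CH(NHCOCH3): amide, 1 C=O (running total 4).
CONHCH3: amide, 1 C=O (running total 5).

5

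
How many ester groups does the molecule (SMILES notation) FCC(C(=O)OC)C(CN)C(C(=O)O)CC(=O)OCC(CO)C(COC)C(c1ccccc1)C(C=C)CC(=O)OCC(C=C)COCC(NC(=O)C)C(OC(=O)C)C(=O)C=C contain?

4

Working along the chain:
  FCH2: halogen on an sp³ carbon → alkyl halide.
  CH(COOCH3): pendant –COOCH3: carbonyl C bonded to C and –OCH3 → ester.
  CH(CH2NH2): pendant –CH2NH2: N on sp³ C, no adjacent C=O → amine.
  CH(COOH): pendant –COOH: carbonyl C bonded to C and –OH → carboxylic acid.
  CH2COOCH2: –C(=O)–O–C with C on the carbonyl side → ester.
  CH(CH2OH): pendant –CH2OH on an sp³ backbone C → alcohol.
  CH(CH2OCH3): pendant –CH2OCH3: C–O–C linkage → ether.
  CH(C6H5): pendant –C6H5: benzene ring → arene.
  CH(CH=CH2): pendant –CH=CH2: C=C double bond → alkene.
  CH2COOCH2: –C(=O)–O–C with C on the carbonyl side → ester.
  CH(CH=CH2): pendant –CH=CH2: C=C double bond → alkene.
  CH2OCH2: C–O–C with sp³ carbons on both sides and no adjacent C=O → ether.
  CH(NHCOCH3): pendant –NHC(=O)CH3: N bonded to a carbonyl → amide (not amine).
  CH(OCOCH3): pendant –OC(=O)CH3: an acyloxy group → ester.
  CO: –C(=O)– with carbon on both sides → ketone.
  CH=CH2: C=C double bond → alkene.
Ester appears at: CH(COOCH3), CH2COOCH2, CH2COOCH2, CH(OCOCH3) → 4.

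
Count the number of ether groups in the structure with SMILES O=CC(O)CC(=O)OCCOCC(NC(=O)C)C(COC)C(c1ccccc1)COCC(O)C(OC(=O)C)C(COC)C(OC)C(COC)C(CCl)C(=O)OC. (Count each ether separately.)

6

Taking each segment in turn:
  OHC: terminal –CHO: carbonyl C bonded to H and C → aldehyde.
  CH(OH): –OH on an sp³ carbon → alcohol (secondary).
  CH2COOCH2: –C(=O)–O–C with C on the carbonyl side → ester.
  CH2OCH2: C–O–C with sp³ carbons on both sides and no adjacent C=O → ether.
  CH(NHCOCH3): pendant –NHC(=O)CH3: N bonded to a carbonyl → amide (not amine).
  CH(CH2OCH3): pendant –CH2OCH3: C–O–C linkage → ether.
  CH(C6H5): pendant –C6H5: benzene ring → arene.
  CH2OCH2: C–O–C with sp³ carbons on both sides and no adjacent C=O → ether.
  CH(OH): –OH on an sp³ carbon → alcohol (secondary).
  CH(OCOCH3): pendant –OC(=O)CH3: an acyloxy group → ester.
  CH(CH2OCH3): pendant –CH2OCH3: C–O–C linkage → ether.
  CH(OCH3): pendant –OCH3: C–O–C with sp³ C, no adjacent C=O → ether.
  CH(CH2OCH3): pendant –CH2OCH3: C–O–C linkage → ether.
  CH(CH2Cl): pendant –CH2X: halogen on sp³ carbon → alkyl halide.
  COOCH3: –C(=O)OCH3: carbonyl C bonded to C and to –OCH3 → ester (not ketone + ether).
Ether appears at: CH2OCH2, CH(CH2OCH3), CH2OCH2, CH(CH2OCH3), CH(OCH3), CH(CH2OCH3) → 6.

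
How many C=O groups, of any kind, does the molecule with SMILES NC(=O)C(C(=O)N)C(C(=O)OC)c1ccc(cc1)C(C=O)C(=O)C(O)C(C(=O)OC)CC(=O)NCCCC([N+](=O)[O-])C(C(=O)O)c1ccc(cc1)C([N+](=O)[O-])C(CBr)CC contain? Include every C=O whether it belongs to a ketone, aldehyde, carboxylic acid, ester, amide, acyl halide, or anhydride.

H2NCO: amide, 1 C=O (running total 1).
CH(CONH2): amide, 1 C=O (running total 2).
CH(COOCH3): ester, 1 C=O (running total 3).
CH(CHO): aldehyde, 1 C=O (running total 4).
CO: ketone, 1 C=O (running total 5).
CH(COOCH3): ester, 1 C=O (running total 6).
CH2CONHCH2: amide, 1 C=O (running total 7).
CH(COOH): carboxylic acid, 1 C=O (running total 8).

8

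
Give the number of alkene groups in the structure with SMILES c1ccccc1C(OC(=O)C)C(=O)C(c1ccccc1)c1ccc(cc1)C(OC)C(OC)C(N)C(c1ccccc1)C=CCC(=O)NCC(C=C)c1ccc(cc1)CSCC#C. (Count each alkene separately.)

Taking each segment in turn:
  C6H5: C6H5– phenyl ring → arene.
  CH(OCOCH3): pendant –OC(=O)CH3: an acyloxy group → ester.
  CO: –C(=O)– with carbon on both sides → ketone.
  CH(C6H5): pendant –C6H5: benzene ring → arene.
  C6H4: para-disubstituted benzene ring → arene.
  CH(OCH3): pendant –OCH3: C–O–C with sp³ C, no adjacent C=O → ether.
  CH(OCH3): pendant –OCH3: C–O–C with sp³ C, no adjacent C=O → ether.
  CH(NH2): –NH2 on an sp³ carbon with no adjacent C=O → amine.
  CH(C6H5): pendant –C6H5: benzene ring → arene.
  CH=CH: C=C double bond → alkene.
  CH2CONHCH2: –C(=O)–N– linkage → amide (the N is not an amine).
  CH(CH=CH2): pendant –CH=CH2: C=C double bond → alkene.
  C6H4: para-disubstituted benzene ring → arene.
  CH2SCH2: C–S–C linkage → sulfide (thioether).
  C≡CH: C≡C triple bond → alkyne.
Alkene appears at: CH=CH, CH(CH=CH2) → 2.

2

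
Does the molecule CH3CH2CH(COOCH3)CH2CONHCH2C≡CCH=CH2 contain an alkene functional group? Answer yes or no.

Working along the chain:
  CH(COOCH3): pendant –COOCH3: carbonyl C bonded to C and –OCH3 → ester.
  CH2CONHCH2: –C(=O)–N– linkage → amide (the N is not an amine).
  C≡C: C≡C triple bond → alkyne.
  CH=CH2: C=C double bond → alkene.
The CH=CH2 segment supplies the alkene: C=C double bond → alkene.

yes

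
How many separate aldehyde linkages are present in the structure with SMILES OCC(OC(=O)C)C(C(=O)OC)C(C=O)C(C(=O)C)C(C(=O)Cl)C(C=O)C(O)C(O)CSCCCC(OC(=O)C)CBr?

2

HO– on an sp³ carbon → alcohol.
pendant –OC(=O)CH3: an acyloxy group → ester.
pendant –COOCH3: carbonyl C bonded to C and –OCH3 → ester.
pendant –CHO: carbonyl C bonded to C and H → aldehyde.
pendant –COCH3: carbonyl C bonded to two carbons → ketone.
pendant –C(=O)X: carbonyl C bonded to C and halogen → acyl halide.
pendant –CHO: carbonyl C bonded to C and H → aldehyde.
–OH on an sp³ carbon → alcohol (secondary).
–OH on an sp³ carbon → alcohol (secondary).
C–S–C linkage → sulfide (thioether).
pendant –OC(=O)CH3: an acyloxy group → ester.
halogen on an sp³ carbon → alkyl halide.
Aldehyde appears at: CH(CHO), CH(CHO) → 2.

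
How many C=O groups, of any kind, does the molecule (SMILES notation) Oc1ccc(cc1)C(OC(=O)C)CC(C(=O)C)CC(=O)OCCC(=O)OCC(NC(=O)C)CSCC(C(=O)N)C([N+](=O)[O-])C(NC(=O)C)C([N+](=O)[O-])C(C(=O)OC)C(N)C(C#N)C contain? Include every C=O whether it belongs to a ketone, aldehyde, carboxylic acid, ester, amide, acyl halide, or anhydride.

CH(OCOCH3): ester, 1 C=O (running total 1).
CH(COCH3): ketone, 1 C=O (running total 2).
CH2COOCH2: ester, 1 C=O (running total 3).
CH2COOCH2: ester, 1 C=O (running total 4).
CH(NHCOCH3): amide, 1 C=O (running total 5).
CH(CONH2): amide, 1 C=O (running total 6).
CH(NHCOCH3): amide, 1 C=O (running total 7).
CH(COOCH3): ester, 1 C=O (running total 8).

8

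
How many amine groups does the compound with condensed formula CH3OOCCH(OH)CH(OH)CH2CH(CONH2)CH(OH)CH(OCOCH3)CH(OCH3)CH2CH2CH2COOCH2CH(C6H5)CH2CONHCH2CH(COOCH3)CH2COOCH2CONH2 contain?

Reading the structure from left to right:
  CH3OOC: CH3O–C(=O)–: carbonyl C bonded to C and to –OCH3 → ester (not ketone + ether).
  CH(OH): –OH on an sp³ carbon → alcohol (secondary).
  CH(OH): –OH on an sp³ carbon → alcohol (secondary).
  CH(CONH2): pendant –CONH2: carbonyl C bonded to C and N → amide.
  CH(OH): –OH on an sp³ carbon → alcohol (secondary).
  CH(OCOCH3): pendant –OC(=O)CH3: an acyloxy group → ester.
  CH(OCH3): pendant –OCH3: C–O–C with sp³ C, no adjacent C=O → ether.
  CH2COOCH2: –C(=O)–O–C with C on the carbonyl side → ester.
  CH(C6H5): pendant –C6H5: benzene ring → arene.
  CH2CONHCH2: –C(=O)–N– linkage → amide (the N is not an amine).
  CH(COOCH3): pendant –COOCH3: carbonyl C bonded to C and –OCH3 → ester.
  CH2COOCH2: –C(=O)–O–C with C on the carbonyl side → ester.
  CONH2: –C(=O)NH2: carbonyl C bonded to C and to N → amide (the N is not a separate amine).
No segment is a amine: CH(CONH2) is amide, not amine; CH2CONHCH2 is amide, not amine; CONH2 is amide, not amine. → 0.

0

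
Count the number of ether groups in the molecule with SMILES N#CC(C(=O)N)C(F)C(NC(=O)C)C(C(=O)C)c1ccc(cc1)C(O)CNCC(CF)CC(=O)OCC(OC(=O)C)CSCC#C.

Working along the chain:
  N≡C: N≡C–: carbon triple-bonded to nitrogen → nitrile.
  CH(CONH2): pendant –CONH2: carbonyl C bonded to C and N → amide.
  CH(F): halogen on an sp³ carbon → alkyl halide.
  CH(NHCOCH3): pendant –NHC(=O)CH3: N bonded to a carbonyl → amide (not amine).
  CH(COCH3): pendant –COCH3: carbonyl C bonded to two carbons → ketone.
  C6H4: para-disubstituted benzene ring → arene.
  CH(OH): –OH on an sp³ carbon → alcohol (secondary).
  CH2NHCH2: C–N–C with sp³ carbons and no adjacent C=O → amine (secondary).
  CH(CH2F): pendant –CH2X: halogen on sp³ carbon → alkyl halide.
  CH2COOCH2: –C(=O)–O–C with C on the carbonyl side → ester.
  CH(OCOCH3): pendant –OC(=O)CH3: an acyloxy group → ester.
  CH2SCH2: C–S–C linkage → sulfide (thioether).
  C≡CH: C≡C triple bond → alkyne.
No segment is a ether: CH(OH) is alcohol, not ether; CH2COOCH2 is ester, not ether; CH(OCOCH3) is ester, not ether. → 0.

0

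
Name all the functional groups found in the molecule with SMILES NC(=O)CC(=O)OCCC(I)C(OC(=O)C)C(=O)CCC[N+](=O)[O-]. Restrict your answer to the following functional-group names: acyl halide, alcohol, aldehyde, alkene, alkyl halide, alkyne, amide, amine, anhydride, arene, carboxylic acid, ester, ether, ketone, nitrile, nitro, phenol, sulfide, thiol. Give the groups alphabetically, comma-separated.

alkyl halide, amide, ester, ketone, nitro

Reading the structure from left to right:
  H2NCO: –C(=O)NH2: carbonyl C bonded to C and to N → amide (the N is not a separate amine).
  CH2COOCH2: –C(=O)–O–C with C on the carbonyl side → ester.
  CH(I): halogen on an sp³ carbon → alkyl halide.
  CH(OCOCH3): pendant –OC(=O)CH3: an acyloxy group → ester.
  CO: –C(=O)– with carbon on both sides → ketone.
  CH2NO2: –NO2 on carbon → nitro group.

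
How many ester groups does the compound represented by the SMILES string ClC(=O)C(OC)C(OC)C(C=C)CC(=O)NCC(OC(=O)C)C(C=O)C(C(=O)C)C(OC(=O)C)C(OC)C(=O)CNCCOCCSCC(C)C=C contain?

2

–C(=O)Cl: carbonyl C bonded to C and to a halogen → acyl halide (not alkyl halide).
pendant –OCH3: C–O–C with sp³ C, no adjacent C=O → ether.
pendant –OCH3: C–O–C with sp³ C, no adjacent C=O → ether.
pendant –CH=CH2: C=C double bond → alkene.
–C(=O)–N– linkage → amide (the N is not an amine).
pendant –OC(=O)CH3: an acyloxy group → ester.
pendant –CHO: carbonyl C bonded to C and H → aldehyde.
pendant –COCH3: carbonyl C bonded to two carbons → ketone.
pendant –OC(=O)CH3: an acyloxy group → ester.
pendant –OCH3: C–O–C with sp³ C, no adjacent C=O → ether.
–C(=O)– with carbon on both sides → ketone.
C–N–C with sp³ carbons and no adjacent C=O → amine (secondary).
C–O–C with sp³ carbons on both sides and no adjacent C=O → ether.
C–S–C linkage → sulfide (thioether).
C=C double bond → alkene.
Ester appears at: CH(OCOCH3), CH(OCOCH3) → 2.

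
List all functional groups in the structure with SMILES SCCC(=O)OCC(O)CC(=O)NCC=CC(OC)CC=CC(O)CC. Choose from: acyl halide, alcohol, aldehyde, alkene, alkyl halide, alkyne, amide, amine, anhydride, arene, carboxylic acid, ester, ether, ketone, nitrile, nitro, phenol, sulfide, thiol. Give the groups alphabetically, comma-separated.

alcohol, alkene, amide, ester, ether, thiol

–SH on an sp³ carbon → thiol.
–C(=O)–O–C with C on the carbonyl side → ester.
–OH on an sp³ carbon → alcohol (secondary).
–C(=O)–N– linkage → amide (the N is not an amine).
C=C double bond → alkene.
pendant –OCH3: C–O–C with sp³ C, no adjacent C=O → ether.
C=C double bond → alkene.
–OH on an sp³ carbon → alcohol (secondary).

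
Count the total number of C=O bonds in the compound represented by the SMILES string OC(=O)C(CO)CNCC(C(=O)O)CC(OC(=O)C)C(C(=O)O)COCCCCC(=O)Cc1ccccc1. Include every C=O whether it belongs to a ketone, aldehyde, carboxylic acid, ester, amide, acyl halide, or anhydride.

HOOC: carboxylic acid, 1 C=O (running total 1).
CH(COOH): carboxylic acid, 1 C=O (running total 2).
CH(OCOCH3): ester, 1 C=O (running total 3).
CH(COOH): carboxylic acid, 1 C=O (running total 4).
CO: ketone, 1 C=O (running total 5).

5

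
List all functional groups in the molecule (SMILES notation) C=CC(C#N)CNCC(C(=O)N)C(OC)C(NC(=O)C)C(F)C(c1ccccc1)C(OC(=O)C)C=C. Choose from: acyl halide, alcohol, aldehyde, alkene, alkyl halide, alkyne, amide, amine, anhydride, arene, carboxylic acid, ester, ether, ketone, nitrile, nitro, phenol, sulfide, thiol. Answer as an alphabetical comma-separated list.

alkene, alkyl halide, amide, amine, arene, ester, ether, nitrile

Reading the structure from left to right:
  CH2=CH: C=C double bond → alkene.
  CH(CN): pendant –C≡N: nitrile.
  CH2NHCH2: C–N–C with sp³ carbons and no adjacent C=O → amine (secondary).
  CH(CONH2): pendant –CONH2: carbonyl C bonded to C and N → amide.
  CH(OCH3): pendant –OCH3: C–O–C with sp³ C, no adjacent C=O → ether.
  CH(NHCOCH3): pendant –NHC(=O)CH3: N bonded to a carbonyl → amide (not amine).
  CH(F): halogen on an sp³ carbon → alkyl halide.
  CH(C6H5): pendant –C6H5: benzene ring → arene.
  CH(OCOCH3): pendant –OC(=O)CH3: an acyloxy group → ester.
  CH=CH2: C=C double bond → alkene.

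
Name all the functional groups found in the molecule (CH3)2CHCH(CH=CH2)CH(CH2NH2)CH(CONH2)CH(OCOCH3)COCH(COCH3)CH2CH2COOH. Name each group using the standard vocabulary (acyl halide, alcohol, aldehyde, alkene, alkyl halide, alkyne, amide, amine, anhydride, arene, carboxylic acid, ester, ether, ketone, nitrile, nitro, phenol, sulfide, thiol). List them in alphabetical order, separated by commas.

alkene, amide, amine, carboxylic acid, ester, ketone

Taking each segment in turn:
  CH(CH=CH2): pendant –CH=CH2: C=C double bond → alkene.
  CH(CH2NH2): pendant –CH2NH2: N on sp³ C, no adjacent C=O → amine.
  CH(CONH2): pendant –CONH2: carbonyl C bonded to C and N → amide.
  CH(OCOCH3): pendant –OC(=O)CH3: an acyloxy group → ester.
  CO: –C(=O)– with carbon on both sides → ketone.
  CH(COCH3): pendant –COCH3: carbonyl C bonded to two carbons → ketone.
  COOH: –COOH: carbonyl C bonded to –OH and C → carboxylic acid (the –OH is not a separate alcohol).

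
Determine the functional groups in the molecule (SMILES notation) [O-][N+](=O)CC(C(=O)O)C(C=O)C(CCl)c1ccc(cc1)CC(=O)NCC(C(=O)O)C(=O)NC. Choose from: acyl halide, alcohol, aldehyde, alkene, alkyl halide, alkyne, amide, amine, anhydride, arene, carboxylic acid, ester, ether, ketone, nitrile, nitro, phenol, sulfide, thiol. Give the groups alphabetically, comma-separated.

aldehyde, alkyl halide, amide, arene, carboxylic acid, nitro

Reading the structure from left to right:
  O2NCH2: –NO2 on carbon → nitro group.
  CH(COOH): pendant –COOH: carbonyl C bonded to C and –OH → carboxylic acid.
  CH(CHO): pendant –CHO: carbonyl C bonded to C and H → aldehyde.
  CH(CH2Cl): pendant –CH2X: halogen on sp³ carbon → alkyl halide.
  C6H4: para-disubstituted benzene ring → arene.
  CH2CONHCH2: –C(=O)–N– linkage → amide (the N is not an amine).
  CH(COOH): pendant –COOH: carbonyl C bonded to C and –OH → carboxylic acid.
  CONHCH3: –C(=O)NHCH3: carbonyl C bonded to C and to N → amide (the N is not an amine).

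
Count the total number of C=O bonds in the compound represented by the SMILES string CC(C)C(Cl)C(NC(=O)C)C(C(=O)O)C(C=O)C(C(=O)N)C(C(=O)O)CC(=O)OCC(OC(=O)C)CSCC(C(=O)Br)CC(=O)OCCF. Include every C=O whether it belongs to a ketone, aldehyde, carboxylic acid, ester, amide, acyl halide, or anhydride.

9

CH(NHCOCH3): amide, 1 C=O (running total 1).
CH(COOH): carboxylic acid, 1 C=O (running total 2).
CH(CHO): aldehyde, 1 C=O (running total 3).
CH(CONH2): amide, 1 C=O (running total 4).
CH(COOH): carboxylic acid, 1 C=O (running total 5).
CH2COOCH2: ester, 1 C=O (running total 6).
CH(OCOCH3): ester, 1 C=O (running total 7).
CH(COBr): acyl halide, 1 C=O (running total 8).
CH2COOCH2: ester, 1 C=O (running total 9).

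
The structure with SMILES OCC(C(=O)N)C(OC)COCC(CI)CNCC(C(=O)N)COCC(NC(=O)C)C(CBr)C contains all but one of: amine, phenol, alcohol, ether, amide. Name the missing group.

ether: present (CH(OCH3) — pendant –OCH3: C–O–C with sp³ C, no adjacent C=O → ether).
amine: present (CH2NHCH2 — C–N–C with sp³ carbons and no adjacent C=O → amine (secondary)).
alcohol: present (HOCH2 — HO– on an sp³ carbon → alcohol).
amide: present (CH(CONH2) — pendant –CONH2: carbonyl C bonded to C and N → amide).
phenol: absent. In HOCH2, the –OH is on an sp³ carbon, not on an aromatic ring, so it is an alcohol.

phenol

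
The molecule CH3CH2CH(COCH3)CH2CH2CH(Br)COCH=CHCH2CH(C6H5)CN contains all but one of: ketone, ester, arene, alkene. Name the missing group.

ketone: present (CH(COCH3) — pendant –COCH3: carbonyl C bonded to two carbons → ketone).
arene: present (CH(C6H5) — pendant –C6H5: benzene ring → arene).
alkene: present (CH=CH — C=C double bond → alkene).
ester: no segment matches this pattern.

ester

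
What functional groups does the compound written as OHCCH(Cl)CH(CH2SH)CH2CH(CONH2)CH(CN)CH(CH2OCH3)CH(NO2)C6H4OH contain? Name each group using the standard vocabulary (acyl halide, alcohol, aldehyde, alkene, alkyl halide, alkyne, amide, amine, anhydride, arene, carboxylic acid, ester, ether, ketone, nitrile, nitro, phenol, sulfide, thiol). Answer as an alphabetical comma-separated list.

aldehyde, alkyl halide, amide, arene, ether, nitrile, nitro, phenol, thiol

Working along the chain:
  OHC: terminal –CHO: carbonyl C bonded to H and C → aldehyde.
  CH(Cl): halogen on an sp³ carbon → alkyl halide.
  CH(CH2SH): pendant –CH2SH → thiol.
  CH(CONH2): pendant –CONH2: carbonyl C bonded to C and N → amide.
  CH(CN): pendant –C≡N: nitrile.
  CH(CH2OCH3): pendant –CH2OCH3: C–O–C linkage → ether.
  CH(NO2): –NO2 on an sp³ carbon → nitro (the N=O is not a carbonyl).
  C6H4OH: –OH attached directly to an aromatic ring → phenol (not alcohol); the ring itself is an arene.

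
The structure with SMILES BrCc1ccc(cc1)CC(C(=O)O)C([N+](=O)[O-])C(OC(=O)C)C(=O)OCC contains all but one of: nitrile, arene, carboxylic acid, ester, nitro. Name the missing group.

nitro: present (CH(NO2) — –NO2 on an sp³ carbon → nitro (the N=O is not a carbonyl)).
arene: present (C6H4 — para-disubstituted benzene ring → arene).
carboxylic acid: present (CH(COOH) — pendant –COOH: carbonyl C bonded to C and –OH → carboxylic acid).
ester: present (CH(OCOCH3) — pendant –OC(=O)CH3: an acyloxy group → ester).
nitrile: no segment matches this pattern.

nitrile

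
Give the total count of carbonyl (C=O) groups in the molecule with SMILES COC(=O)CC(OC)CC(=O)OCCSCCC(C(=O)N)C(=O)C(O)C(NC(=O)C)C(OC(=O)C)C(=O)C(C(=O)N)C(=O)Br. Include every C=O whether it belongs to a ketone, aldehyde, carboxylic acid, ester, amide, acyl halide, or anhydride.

9

CH3OOC: ester, 1 C=O (running total 1).
CH2COOCH2: ester, 1 C=O (running total 2).
CH(CONH2): amide, 1 C=O (running total 3).
CO: ketone, 1 C=O (running total 4).
CH(NHCOCH3): amide, 1 C=O (running total 5).
CH(OCOCH3): ester, 1 C=O (running total 6).
CO: ketone, 1 C=O (running total 7).
CH(CONH2): amide, 1 C=O (running total 8).
COBr: acyl halide, 1 C=O (running total 9).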